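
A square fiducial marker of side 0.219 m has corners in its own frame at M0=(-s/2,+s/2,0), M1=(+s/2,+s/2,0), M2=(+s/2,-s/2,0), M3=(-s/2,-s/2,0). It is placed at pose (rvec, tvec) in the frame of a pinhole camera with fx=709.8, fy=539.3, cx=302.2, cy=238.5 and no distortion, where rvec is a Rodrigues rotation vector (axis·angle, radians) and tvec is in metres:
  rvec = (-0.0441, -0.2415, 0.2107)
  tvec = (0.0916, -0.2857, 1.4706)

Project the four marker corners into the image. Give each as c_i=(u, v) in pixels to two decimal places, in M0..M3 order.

c0=(285.21, 162.74) c1=(384.90, 182.18) c2=(404.93, 105.99) c3=(306.97, 84.08)

Intrinsics K: fx=709.8, fy=539.3, cx=302.2, cy=238.5
Marker side s = 0.219 m; corners in marker frame (Z=0):
  M0 = (-0.1095, +0.1095, 0)
  M1 = (+0.1095, +0.1095, 0)
  M2 = (+0.1095, -0.1095, 0)
  M3 = (-0.1095, -0.1095, 0)
rvec = (-0.0441, -0.2415, 0.2107), |rvec| = θ = 0.32351 rad = 18.536°
Rodrigues: sinθ=0.31790, 1−cosθ=0.05188; R = I + sinθ·[k]× + (1−cosθ)·[k]×²:
    [+0.94909 -0.20177 -0.24191]
    [+0.21232 +0.97703 +0.01811]
    [+0.23270 -0.06856 +0.97013]
t = (0.0916, -0.2857, 1.4706) m
M0: Pc = R·M0+t = (-0.03442, -0.20196, +1.43761); u = 709.8·(-0.03442)/1.43761 + 302.2 = 285.2064, v = 539.3·(-0.20196)/1.43761 + 238.5 = 162.7359
M1: Pc = R·M1+t = (+0.17343, -0.15547, +1.48857); u = 709.8·(+0.17343)/1.48857 + 302.2 = 384.8979, v = 539.3·(-0.15547)/1.48857 + 238.5 = 182.1759
M2: Pc = R·M2+t = (+0.21762, -0.36944, +1.50359); u = 709.8·(+0.21762)/1.50359 + 302.2 = 404.9313, v = 539.3·(-0.36944)/1.50359 + 238.5 = 105.9925
M3: Pc = R·M3+t = (+0.00977, -0.41593, +1.45263); u = 709.8·(+0.00977)/1.45263 + 302.2 = 306.9730, v = 539.3·(-0.41593)/1.45263 + 238.5 = 84.0808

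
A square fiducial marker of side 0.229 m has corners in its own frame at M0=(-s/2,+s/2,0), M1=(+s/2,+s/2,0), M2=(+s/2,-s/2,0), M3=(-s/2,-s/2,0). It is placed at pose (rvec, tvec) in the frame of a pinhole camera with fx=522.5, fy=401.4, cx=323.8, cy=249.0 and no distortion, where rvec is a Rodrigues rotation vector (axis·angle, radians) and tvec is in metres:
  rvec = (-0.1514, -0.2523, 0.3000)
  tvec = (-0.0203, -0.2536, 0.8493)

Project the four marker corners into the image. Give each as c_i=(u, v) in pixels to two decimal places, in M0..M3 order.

Intrinsics K: fx=522.5, fy=401.4, cx=323.8, cy=249.0
Marker side s = 0.229 m; corners in marker frame (Z=0):
  M0 = (-0.1145, +0.1145, 0)
  M1 = (+0.1145, +0.1145, 0)
  M2 = (+0.1145, -0.1145, 0)
  M3 = (-0.1145, -0.1145, 0)
rvec = (-0.1514, -0.2523, 0.3000), |rvec| = θ = 0.42021 rad = 24.076°
Rodrigues: sinθ=0.40795, 1−cosθ=0.08700; R = I + sinθ·[k]× + (1−cosθ)·[k]×²:
    [+0.92430 -0.27243 -0.26732]
    [+0.31007 +0.94436 +0.10969]
    [+0.22256 -0.18427 +0.95734]
t = (-0.0203, -0.2536, 0.8493) m
M0: Pc = R·M0+t = (-0.15733, -0.18097, +0.80272); u = 522.5·(-0.15733)/0.80272 + 323.8 = 221.3949, v = 401.4·(-0.18097)/0.80272 + 249.0 = 158.5041
M1: Pc = R·M1+t = (+0.05434, -0.10997, +0.85368); u = 522.5·(+0.05434)/0.85368 + 323.8 = 357.0582, v = 401.4·(-0.10997)/0.85368 + 249.0 = 197.2936
M2: Pc = R·M2+t = (+0.11673, -0.32623, +0.89588); u = 522.5·(+0.11673)/0.89588 + 323.8 = 391.8768, v = 401.4·(-0.32623)/0.89588 + 249.0 = 102.8341
M3: Pc = R·M3+t = (-0.09494, -0.39723, +0.84492); u = 522.5·(-0.09494)/0.84492 + 323.8 = 265.0894, v = 401.4·(-0.39723)/0.84492 + 249.0 = 60.2840

c0=(221.39, 158.50) c1=(357.06, 197.29) c2=(391.88, 102.83) c3=(265.09, 60.28)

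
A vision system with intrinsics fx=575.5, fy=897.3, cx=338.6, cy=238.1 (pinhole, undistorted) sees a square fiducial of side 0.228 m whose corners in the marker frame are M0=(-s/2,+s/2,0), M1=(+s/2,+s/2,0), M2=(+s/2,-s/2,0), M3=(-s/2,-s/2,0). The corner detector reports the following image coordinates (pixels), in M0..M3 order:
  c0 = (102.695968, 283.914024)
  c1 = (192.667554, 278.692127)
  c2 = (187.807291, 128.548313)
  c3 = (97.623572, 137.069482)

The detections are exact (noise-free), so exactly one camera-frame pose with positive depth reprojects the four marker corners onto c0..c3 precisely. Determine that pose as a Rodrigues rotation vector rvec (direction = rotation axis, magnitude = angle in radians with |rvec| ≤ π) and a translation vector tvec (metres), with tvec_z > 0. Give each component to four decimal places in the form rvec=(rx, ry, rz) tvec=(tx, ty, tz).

rvec=(0.0245, 0.1331, -0.0434) tvec=(-0.4640, -0.0474, 1.3772)

Intrinsics K: fx=575.5, fy=897.3, cx=338.6, cy=238.1
Marker side s = 0.228 m; corners in marker frame (Z=0):
  M0 = (-0.1140, +0.1140, 0)
  M1 = (+0.1140, +0.1140, 0)
  M2 = (+0.1140, -0.1140, 0)
  M3 = (-0.1140, -0.1140, 0)
Detected image corners:
  c0 = (102.695968, 283.914024) px
  c1 = (192.667554, 278.692127) px
  c2 = (187.807291, 128.548313) px
  c3 = (97.623572, 137.069482) px
Planar DLT: solve 8×8 A·h = b for H (H[2,2]=1):
  H  [+381.03248 +24.06133 +144.70641]
  H  [-50.15256 +654.45332 +207.22643]
  H  [-0.09672 +0.01566 +1.00000]
B = K⁻¹H; ‖b₁‖=0.726104, ‖b₂‖=0.726104; λ = 2/(‖b₁‖+‖b₂‖) = 1.377214, sign → tz>0 ⇒ λ=+1.377214
r₁ = λ·B[:,0] = (+0.99021,-0.04163,-0.13321); r₂ = λ·B[:,1] = (+0.04489,+0.99876,+0.02157)
r₃ = r₁×r₂ = (+0.13215,-0.02734,+0.99085); SVD([r₁ r₂ r₃]) → R = UVᵀ:
  R  [+0.99021 +0.04489 +0.13215]
  R  [-0.04163 +0.99876 -0.02734]
  R  [-0.13321 +0.02157 +0.99085]
t = (-0.46400, -0.04739, +1.37721) m
tr R = 2.979826; θ = arccos((tr R − 1)/2) = 0.142156 rad = 8.145°
axis k = ((R−Rᵀ)₃₂, (R−Rᵀ)₁₃, (R−Rᵀ)₂₁) / (2 sinθ) = (+0.172601, +0.936471, -0.305337)
rvec = θ·k = (+0.024536, +0.133125, -0.043406)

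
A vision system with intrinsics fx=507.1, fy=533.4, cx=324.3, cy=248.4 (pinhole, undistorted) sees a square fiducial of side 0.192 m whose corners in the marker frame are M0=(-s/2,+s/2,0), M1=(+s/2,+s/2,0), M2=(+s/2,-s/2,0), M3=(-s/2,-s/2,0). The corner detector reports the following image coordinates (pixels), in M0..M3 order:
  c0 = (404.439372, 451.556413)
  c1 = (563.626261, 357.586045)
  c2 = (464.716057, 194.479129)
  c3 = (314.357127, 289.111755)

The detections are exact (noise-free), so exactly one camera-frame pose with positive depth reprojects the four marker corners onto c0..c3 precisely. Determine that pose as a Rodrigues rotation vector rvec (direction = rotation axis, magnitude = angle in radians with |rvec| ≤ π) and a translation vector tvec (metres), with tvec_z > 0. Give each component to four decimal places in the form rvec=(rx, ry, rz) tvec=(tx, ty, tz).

Intrinsics K: fx=507.1, fy=533.4, cx=324.3, cy=248.4
Marker side s = 0.192 m; corners in marker frame (Z=0):
  M0 = (-0.0960, +0.0960, 0)
  M1 = (+0.0960, +0.0960, 0)
  M2 = (+0.0960, -0.0960, 0)
  M3 = (-0.0960, -0.0960, 0)
Detected image corners:
  c0 = (404.439372, 451.556413) px
  c1 = (563.626261, 357.586045) px
  c2 = (464.716057, 194.479129) px
  c3 = (314.357127, 289.111755) px
Planar DLT: solve 8×8 A·h = b for H (H[2,2]=1):
  H  [+743.27761 +400.17414 +434.77187]
  H  [-537.33541 +779.93262 +322.18971]
  H  [-0.14279 -0.20989 +1.00000]
B = K⁻¹H; ‖b₁‖=1.824850, ‖b₂‖=1.824850; λ = 2/(‖b₁‖+‖b₂‖) = 0.547990, sign → tz>0 ⇒ λ=+0.547990
r₁ = λ·B[:,0] = (+0.85325,-0.51559,-0.07825); r₂ = λ·B[:,1] = (+0.50600,+0.85483,-0.11502)
r₃ = r₁×r₂ = (+0.12619,+0.05855,+0.99028); SVD([r₁ r₂ r₃]) → R = UVᵀ:
  R  [+0.85325 +0.50600 +0.12619]
  R  [-0.51559 +0.85483 +0.05855]
  R  [-0.07825 -0.11502 +0.99028]
t = (+0.11938, +0.07581, +0.54799) m
tr R = 2.698359; θ = arccos((tr R − 1)/2) = 0.556366 rad = 31.877°
axis k = ((R−Rᵀ)₃₂, (R−Rᵀ)₁₃, (R−Rᵀ)₂₁) / (2 sinθ) = (-0.164331, +0.193559, -0.967228)
rvec = θ·k = (-0.091428, +0.107690, -0.538133)

rvec=(-0.0914, 0.1077, -0.5381) tvec=(0.1194, 0.0758, 0.5480)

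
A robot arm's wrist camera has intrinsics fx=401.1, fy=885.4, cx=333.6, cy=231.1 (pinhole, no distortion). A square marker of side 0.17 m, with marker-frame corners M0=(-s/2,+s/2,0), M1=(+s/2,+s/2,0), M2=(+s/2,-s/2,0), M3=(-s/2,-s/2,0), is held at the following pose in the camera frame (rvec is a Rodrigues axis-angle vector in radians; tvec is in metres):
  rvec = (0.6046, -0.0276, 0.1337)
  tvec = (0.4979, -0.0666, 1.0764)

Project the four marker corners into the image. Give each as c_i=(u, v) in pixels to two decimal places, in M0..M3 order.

c0=(477.83, 225.29) c1=(536.22, 240.96) c2=(563.83, 123.32) c3=(500.26, 104.91)

Intrinsics K: fx=401.1, fy=885.4, cx=333.6, cy=231.1
Marker side s = 0.17 m; corners in marker frame (Z=0):
  M0 = (-0.0850, +0.0850, 0)
  M1 = (+0.0850, +0.0850, 0)
  M2 = (+0.0850, -0.0850, 0)
  M3 = (-0.0850, -0.0850, 0)
rvec = (0.6046, -0.0276, 0.1337), |rvec| = θ = 0.61982 rad = 35.513°
Rodrigues: sinθ=0.58089, 1−cosθ=0.18602; R = I + sinθ·[k]× + (1−cosθ)·[k]×²:
    [+0.99098 -0.13338 +0.01327]
    [+0.11722 +0.81435 -0.56841]
    [+0.06501 +0.56484 +0.82264]
t = (0.4979, -0.0666, 1.0764) m
M0: Pc = R·M0+t = (+0.40233, -0.00734, +1.11889); u = 401.1·(+0.40233)/1.11889 + 333.6 = 477.8278, v = 885.4·(-0.00734)/1.11889 + 231.1 = 225.2885
M1: Pc = R·M1+t = (+0.57080, +0.01258, +1.12994); u = 401.1·(+0.57080)/1.12994 + 333.6 = 536.2185, v = 885.4·(+0.01258)/1.12994 + 231.1 = 240.9604
M2: Pc = R·M2+t = (+0.59347, -0.12586, +1.03391); u = 401.1·(+0.59347)/1.03391 + 333.6 = 563.8328, v = 885.4·(-0.12586)/1.03391 + 231.1 = 123.3224
M3: Pc = R·M3+t = (+0.42500, -0.14578, +1.02286); u = 401.1·(+0.42500)/1.02286 + 333.6 = 500.2589, v = 885.4·(-0.14578)/1.02286 + 231.1 = 104.9082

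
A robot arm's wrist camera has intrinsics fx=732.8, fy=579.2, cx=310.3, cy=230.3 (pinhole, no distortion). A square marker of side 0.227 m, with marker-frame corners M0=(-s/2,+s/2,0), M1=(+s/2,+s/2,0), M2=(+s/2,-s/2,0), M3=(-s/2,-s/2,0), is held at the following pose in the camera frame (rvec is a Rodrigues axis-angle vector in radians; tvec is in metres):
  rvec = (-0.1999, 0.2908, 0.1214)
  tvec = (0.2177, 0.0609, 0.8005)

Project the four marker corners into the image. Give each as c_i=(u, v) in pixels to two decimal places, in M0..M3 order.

Intrinsics K: fx=732.8, fy=579.2, cx=310.3, cy=230.3
Marker side s = 0.227 m; corners in marker frame (Z=0):
  M0 = (-0.1135, +0.1135, 0)
  M1 = (+0.1135, +0.1135, 0)
  M2 = (+0.1135, -0.1135, 0)
  M3 = (-0.1135, -0.1135, 0)
rvec = (-0.1999, 0.2908, 0.1214), |rvec| = θ = 0.37318 rad = 21.382°
Rodrigues: sinθ=0.36458, 1−cosθ=0.06883; R = I + sinθ·[k]× + (1−cosθ)·[k]×²:
    [+0.95092 -0.14733 +0.27210]
    [+0.08987 +0.97297 +0.21274]
    [-0.29609 -0.17784 +0.93846]
t = (0.2177, 0.0609, 0.8005) m
M0: Pc = R·M0+t = (+0.09305, +0.16113, +0.81392); u = 732.8·(+0.09305)/0.81392 + 310.3 = 394.0744, v = 579.2·(+0.16113)/0.81392 + 230.3 = 344.9638
M1: Pc = R·M1+t = (+0.30891, +0.18153, +0.74671); u = 732.8·(+0.30891)/0.74671 + 310.3 = 613.4538, v = 579.2·(+0.18153)/0.74671 + 230.3 = 371.1093
M2: Pc = R·M2+t = (+0.34235, -0.03933, +0.78708); u = 732.8·(+0.34235)/0.78708 + 310.3 = 629.0423, v = 579.2·(-0.03933)/0.78708 + 230.3 = 201.3567
M3: Pc = R·M3+t = (+0.12649, -0.05973, +0.85429); u = 732.8·(+0.12649)/0.85429 + 310.3 = 418.8035, v = 579.2·(-0.05973)/0.85429 + 230.3 = 189.8022

c0=(394.07, 344.96) c1=(613.45, 371.11) c2=(629.04, 201.36) c3=(418.80, 189.80)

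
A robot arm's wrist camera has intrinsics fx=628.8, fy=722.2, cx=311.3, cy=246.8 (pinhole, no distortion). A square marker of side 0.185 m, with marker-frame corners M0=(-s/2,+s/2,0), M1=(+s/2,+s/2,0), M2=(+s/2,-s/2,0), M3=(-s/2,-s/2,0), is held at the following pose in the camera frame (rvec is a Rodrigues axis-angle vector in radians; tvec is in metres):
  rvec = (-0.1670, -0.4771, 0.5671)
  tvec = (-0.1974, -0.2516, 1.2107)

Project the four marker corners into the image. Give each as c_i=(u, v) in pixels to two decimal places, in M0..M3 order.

c0=(141.78, 105.01) c1=(222.10, 173.77) c2=(269.27, 89.23) c3=(195.23, 18.40)

Intrinsics K: fx=628.8, fy=722.2, cx=311.3, cy=246.8
Marker side s = 0.185 m; corners in marker frame (Z=0):
  M0 = (-0.0925, +0.0925, 0)
  M1 = (+0.0925, +0.0925, 0)
  M2 = (+0.0925, -0.0925, 0)
  M3 = (-0.0925, -0.0925, 0)
rvec = (-0.1670, -0.4771, 0.5671), |rvec| = θ = 0.75968 rad = 43.527°
Rodrigues: sinθ=0.68869, 1−cosθ=0.27494; R = I + sinθ·[k]× + (1−cosθ)·[k]×²:
    [+0.73834 -0.47615 -0.47763]
    [+0.55206 +0.83350 +0.02249]
    [+0.38740 -0.28029 +0.87827]
t = (-0.1974, -0.2516, 1.2107) m
M0: Pc = R·M0+t = (-0.30974, -0.22557, +1.14894); u = 628.8·(-0.30974)/1.14894 + 311.3 = 141.7830, v = 722.2·(-0.22557)/1.14894 + 246.8 = 105.0129
M1: Pc = R·M1+t = (-0.17315, -0.12344, +1.22061); u = 628.8·(-0.17315)/1.22061 + 311.3 = 222.1027, v = 722.2·(-0.12344)/1.22061 + 246.8 = 173.7666
M2: Pc = R·M2+t = (-0.08506, -0.27763, +1.27246); u = 628.8·(-0.08506)/1.27246 + 311.3 = 269.2668, v = 722.2·(-0.27763)/1.27246 + 246.8 = 89.2264
M3: Pc = R·M3+t = (-0.22165, -0.37976, +1.20079); u = 628.8·(-0.22165)/1.20079 + 311.3 = 195.2305, v = 722.2·(-0.37976)/1.20079 + 246.8 = 18.3960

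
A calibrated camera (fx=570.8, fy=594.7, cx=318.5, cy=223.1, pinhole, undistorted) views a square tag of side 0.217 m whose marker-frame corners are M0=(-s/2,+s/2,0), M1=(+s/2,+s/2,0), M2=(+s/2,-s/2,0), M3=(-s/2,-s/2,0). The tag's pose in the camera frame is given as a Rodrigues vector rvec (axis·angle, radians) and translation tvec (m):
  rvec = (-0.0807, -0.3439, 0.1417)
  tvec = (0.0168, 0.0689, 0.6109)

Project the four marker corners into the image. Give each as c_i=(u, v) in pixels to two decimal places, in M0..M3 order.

c0=(219.51, 391.28) c1=(412.23, 403.20) c2=(432.51, 203.50) c3=(249.60, 167.64)

Intrinsics K: fx=570.8, fy=594.7, cx=318.5, cy=223.1
Marker side s = 0.217 m; corners in marker frame (Z=0):
  M0 = (-0.1085, +0.1085, 0)
  M1 = (+0.1085, +0.1085, 0)
  M2 = (+0.1085, -0.1085, 0)
  M3 = (-0.1085, -0.1085, 0)
rvec = (-0.0807, -0.3439, 0.1417), |rvec| = θ = 0.38060 rad = 21.807°
Rodrigues: sinθ=0.37148, 1−cosθ=0.07156; R = I + sinθ·[k]× + (1−cosθ)·[k]×²:
    [+0.93166 -0.12459 -0.34131]
    [+0.15201 +0.98686 +0.05469]
    [+0.33001 -0.10284 +0.93836]
t = (0.0168, 0.0689, 0.6109) m
M0: Pc = R·M0+t = (-0.09780, +0.15948, +0.56394); u = 570.8·(-0.09780)/0.56394 + 318.5 = 219.5063, v = 594.7·(+0.15948)/0.56394 + 223.1 = 391.2813
M1: Pc = R·M1+t = (+0.10437, +0.19247, +0.63555); u = 570.8·(+0.10437)/0.63555 + 318.5 = 412.2339, v = 594.7·(+0.19247)/0.63555 + 223.1 = 403.1979
M2: Pc = R·M2+t = (+0.13140, -0.02168, +0.65786); u = 570.8·(+0.13140)/0.65786 + 318.5 = 432.5130, v = 594.7·(-0.02168)/0.65786 + 223.1 = 203.5004
M3: Pc = R·M3+t = (-0.07077, -0.05467, +0.58625); u = 570.8·(-0.07077)/0.58625 + 318.5 = 249.5988, v = 594.7·(-0.05467)/0.58625 + 223.1 = 167.6440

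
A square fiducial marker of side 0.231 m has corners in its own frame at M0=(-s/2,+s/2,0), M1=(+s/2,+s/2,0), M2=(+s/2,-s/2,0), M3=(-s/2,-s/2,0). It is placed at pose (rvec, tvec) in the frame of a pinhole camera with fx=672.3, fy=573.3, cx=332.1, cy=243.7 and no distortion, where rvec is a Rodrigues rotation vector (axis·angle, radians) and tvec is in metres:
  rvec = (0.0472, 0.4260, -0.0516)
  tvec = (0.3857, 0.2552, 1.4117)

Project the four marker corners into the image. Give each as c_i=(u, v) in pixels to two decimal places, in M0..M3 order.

c0=(464.21, 390.61) c1=(576.69, 397.00) c2=(571.29, 300.76) c3=(458.55, 300.66)

Intrinsics K: fx=672.3, fy=573.3, cx=332.1, cy=243.7
Marker side s = 0.231 m; corners in marker frame (Z=0):
  M0 = (-0.1155, +0.1155, 0)
  M1 = (+0.1155, +0.1155, 0)
  M2 = (+0.1155, -0.1155, 0)
  M3 = (-0.1155, -0.1155, 0)
rvec = (0.0472, 0.4260, -0.0516), |rvec| = θ = 0.43170 rad = 24.735°
Rodrigues: sinθ=0.41842, 1−cosθ=0.09174; R = I + sinθ·[k]× + (1−cosθ)·[k]×²:
    [+0.90935 +0.05991 +0.41169]
    [-0.04011 +0.99759 -0.05657]
    [-0.41409 +0.03493 +0.90957]
t = (0.3857, 0.2552, 1.4117) m
M0: Pc = R·M0+t = (+0.28759, +0.37506, +1.46356); u = 672.3·(+0.28759)/1.46356 + 332.1 = 464.2068, v = 573.3·(+0.37506)/1.46356 + 243.7 = 390.6150
M1: Pc = R·M1+t = (+0.49765, +0.36579, +1.36791); u = 672.3·(+0.49765)/1.36791 + 332.1 = 576.6854, v = 573.3·(+0.36579)/1.36791 + 243.7 = 397.0049
M2: Pc = R·M2+t = (+0.48381, +0.13534, +1.35984); u = 672.3·(+0.48381)/1.35984 + 332.1 = 571.2944, v = 573.3·(+0.13534)/1.35984 + 243.7 = 300.7606
M3: Pc = R·M3+t = (+0.27375, +0.14461, +1.45549); u = 672.3·(+0.27375)/1.45549 + 332.1 = 458.5467, v = 573.3·(+0.14461)/1.45549 + 243.7 = 300.6605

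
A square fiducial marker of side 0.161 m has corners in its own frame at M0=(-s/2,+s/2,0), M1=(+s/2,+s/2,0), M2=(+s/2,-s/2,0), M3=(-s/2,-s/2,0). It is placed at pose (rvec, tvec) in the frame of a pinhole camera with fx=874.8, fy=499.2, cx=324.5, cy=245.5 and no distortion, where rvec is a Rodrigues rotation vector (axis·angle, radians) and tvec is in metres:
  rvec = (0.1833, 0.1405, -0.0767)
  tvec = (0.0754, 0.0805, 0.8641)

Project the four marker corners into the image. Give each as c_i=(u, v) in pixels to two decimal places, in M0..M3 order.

c0=(327.52, 337.76) c1=(488.07, 334.41) c2=(478.69, 243.41) c3=(313.11, 249.36)

Intrinsics K: fx=874.8, fy=499.2, cx=324.5, cy=245.5
Marker side s = 0.161 m; corners in marker frame (Z=0):
  M0 = (-0.0805, +0.0805, 0)
  M1 = (+0.0805, +0.0805, 0)
  M2 = (+0.0805, -0.0805, 0)
  M3 = (-0.0805, -0.0805, 0)
rvec = (0.1833, 0.1405, -0.0767), |rvec| = θ = 0.24336 rad = 13.943°
Rodrigues: sinθ=0.24096, 1−cosθ=0.02947; R = I + sinθ·[k]× + (1−cosθ)·[k]×²:
    [+0.98725 +0.08876 +0.13212]
    [-0.06313 +0.98036 -0.18686]
    [-0.14611 +0.17613 +0.97346]
t = (0.0754, 0.0805, 0.8641) m
M0: Pc = R·M0+t = (+0.00307, +0.16450, +0.89004); u = 874.8·(+0.00307)/0.89004 + 324.5 = 327.5187, v = 499.2·(+0.16450)/0.89004 + 245.5 = 337.7641
M1: Pc = R·M1+t = (+0.16202, +0.15434, +0.86652); u = 874.8·(+0.16202)/0.86652 + 324.5 = 488.0676, v = 499.2·(+0.15434)/0.86652 + 245.5 = 334.4132
M2: Pc = R·M2+t = (+0.14773, -0.00350, +0.83816); u = 874.8·(+0.14773)/0.83816 + 324.5 = 478.6868, v = 499.2·(-0.00350)/0.83816 + 245.5 = 243.4150
M3: Pc = R·M3+t = (-0.01122, +0.00666, +0.86168); u = 874.8·(-0.01122)/0.86168 + 324.5 = 313.1104, v = 499.2·(+0.00666)/0.86168 + 245.5 = 249.3603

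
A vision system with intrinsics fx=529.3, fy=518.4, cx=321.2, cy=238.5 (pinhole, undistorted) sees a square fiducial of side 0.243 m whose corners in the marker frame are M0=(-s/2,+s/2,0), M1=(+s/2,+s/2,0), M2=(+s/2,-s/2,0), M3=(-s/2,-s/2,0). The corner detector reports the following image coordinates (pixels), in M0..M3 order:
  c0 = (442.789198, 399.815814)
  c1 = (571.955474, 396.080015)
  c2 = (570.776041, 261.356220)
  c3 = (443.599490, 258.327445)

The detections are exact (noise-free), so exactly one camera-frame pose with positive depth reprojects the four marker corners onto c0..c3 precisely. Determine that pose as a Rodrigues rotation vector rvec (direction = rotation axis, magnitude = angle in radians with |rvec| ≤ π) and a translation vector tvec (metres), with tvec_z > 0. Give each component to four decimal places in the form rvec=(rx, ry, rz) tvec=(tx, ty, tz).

Intrinsics K: fx=529.3, fy=518.4, cx=321.2, cy=238.5
Marker side s = 0.243 m; corners in marker frame (Z=0):
  M0 = (-0.1215, +0.1215, 0)
  M1 = (+0.1215, +0.1215, 0)
  M2 = (+0.1215, -0.1215, 0)
  M3 = (-0.1215, -0.1215, 0)
Detected image corners:
  c0 = (442.789198, 399.815814) px
  c1 = (571.955474, 396.080015) px
  c2 = (570.776041, 261.356220) px
  c3 = (443.599490, 258.327445) px
Planar DLT: solve 8×8 A·h = b for H (H[2,2]=1):
  H  [+629.59050 -31.69473 +508.84754]
  H  [+64.89437 +546.89051 +328.35213]
  H  [+0.20140 -0.06417 +1.00000]
B = K⁻¹H; ‖b₁‖=1.086582, ‖b₂‖=1.086582; λ = 2/(‖b₁‖+‖b₂‖) = 0.920317, sign → tz>0 ⇒ λ=+0.920317
r₁ = λ·B[:,0] = (+0.98222,+0.02993,+0.18536); r₂ = λ·B[:,1] = (-0.01927,+0.99807,-0.05906)
r₃ = r₁×r₂ = (-0.18676,+0.05444,+0.98090); SVD([r₁ r₂ r₃]) → R = UVᵀ:
  R  [+0.98222 -0.01927 -0.18676]
  R  [+0.02993 +0.99807 +0.05444]
  R  [+0.18536 -0.05906 +0.98090]
t = (+0.32627, +0.15951, +0.92032) m
tr R = 2.961179; θ = arccos((tr R − 1)/2) = 0.197350 rad = 11.307°
axis k = ((R−Rᵀ)₃₂, (R−Rᵀ)₁₃, (R−Rᵀ)₂₁) / (2 sinθ) = (-0.289435, -0.948940, +0.125463)
rvec = θ·k = (-0.057120, -0.187273, +0.024760)

rvec=(-0.0571, -0.1873, 0.0248) tvec=(0.3263, 0.1595, 0.9203)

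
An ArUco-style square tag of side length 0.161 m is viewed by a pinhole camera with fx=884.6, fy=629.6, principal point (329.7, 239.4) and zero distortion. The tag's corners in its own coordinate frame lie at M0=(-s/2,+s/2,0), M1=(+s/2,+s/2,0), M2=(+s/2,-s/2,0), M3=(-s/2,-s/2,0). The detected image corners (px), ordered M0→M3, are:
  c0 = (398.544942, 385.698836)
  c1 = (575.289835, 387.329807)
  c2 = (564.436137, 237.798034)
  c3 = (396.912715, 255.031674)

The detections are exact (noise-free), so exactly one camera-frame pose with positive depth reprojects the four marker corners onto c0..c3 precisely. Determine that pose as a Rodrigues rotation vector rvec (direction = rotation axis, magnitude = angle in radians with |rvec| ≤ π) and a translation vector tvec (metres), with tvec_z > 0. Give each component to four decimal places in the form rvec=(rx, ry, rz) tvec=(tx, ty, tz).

Intrinsics K: fx=884.6, fy=629.6, cx=329.7, cy=239.4
Marker side s = 0.161 m; corners in marker frame (Z=0):
  M0 = (-0.0805, +0.0805, 0)
  M1 = (+0.0805, +0.0805, 0)
  M2 = (+0.0805, -0.0805, 0)
  M3 = (-0.0805, -0.0805, 0)
Detected image corners:
  c0 = (398.544942, 385.698836) px
  c1 = (575.289835, 387.329807) px
  c2 = (564.436137, 237.798034) px
  c3 = (396.912715, 255.031674) px
Planar DLT: solve 8×8 A·h = b for H (H[2,2]=1):
  H  [+655.70976 -109.20010 +477.80910]
  H  [-319.87076 +770.65053 +315.03063]
  H  [-0.85315 -0.30180 +1.00000]
B = K⁻¹H; ‖b₁‖=1.372428, ‖b₂‖=1.372428; λ = 2/(‖b₁‖+‖b₂‖) = 0.728636, sign → tz>0 ⇒ λ=+0.728636
r₁ = λ·B[:,0] = (+0.77179,-0.13381,-0.62164); r₂ = λ·B[:,1] = (-0.00799,+0.97549,-0.21990)
r₃ = r₁×r₂ = (+0.63583,+0.17468,+0.75181); SVD([r₁ r₂ r₃]) → R = UVᵀ:
  R  [+0.77179 -0.00799 +0.63583]
  R  [-0.13381 +0.97549 +0.17468]
  R  [-0.62164 -0.21990 +0.75181]
t = (+0.12200, +0.08753, +0.72864) m
tr R = 2.499087; θ = arccos((tr R − 1)/2) = 0.723424 rad = 41.449°
axis k = ((R−Rᵀ)₃₂, (R−Rᵀ)₁₃, (R−Rᵀ)₂₁) / (2 sinθ) = (-0.298046, +0.949808, -0.095042)
rvec = θ·k = (-0.215613, +0.687114, -0.068756)

rvec=(-0.2156, 0.6871, -0.0688) tvec=(0.1220, 0.0875, 0.7286)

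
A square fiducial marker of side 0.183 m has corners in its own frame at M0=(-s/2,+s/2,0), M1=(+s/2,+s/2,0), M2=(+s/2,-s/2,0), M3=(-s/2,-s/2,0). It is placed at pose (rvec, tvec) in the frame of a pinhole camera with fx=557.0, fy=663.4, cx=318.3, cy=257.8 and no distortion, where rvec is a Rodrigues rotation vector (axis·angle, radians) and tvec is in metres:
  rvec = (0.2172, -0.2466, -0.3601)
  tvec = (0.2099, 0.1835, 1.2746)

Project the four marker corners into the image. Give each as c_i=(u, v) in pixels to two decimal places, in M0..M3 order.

Intrinsics K: fx=557.0, fy=663.4, cx=318.3, cy=257.8
Marker side s = 0.183 m; corners in marker frame (Z=0):
  M0 = (-0.0915, +0.0915, 0)
  M1 = (+0.0915, +0.0915, 0)
  M2 = (+0.0915, -0.0915, 0)
  M3 = (-0.0915, -0.0915, 0)
rvec = (0.2172, -0.2466, -0.3601), |rvec| = θ = 0.48750 rad = 27.932°
Rodrigues: sinθ=0.46842, 1−cosθ=0.11649; R = I + sinθ·[k]× + (1−cosθ)·[k]×²:
    [+0.90663 +0.31975 -0.27529]
    [-0.37226 +0.91331 -0.16517]
    [+0.19861 +0.25223 +0.94707]
t = (0.2099, 0.1835, 1.2746) m
M0: Pc = R·M0+t = (+0.15620, +0.30113, +1.27951); u = 557.0·(+0.15620)/1.27951 + 318.3 = 386.2979, v = 663.4·(+0.30113)/1.27951 + 257.8 = 413.9303
M1: Pc = R·M1+t = (+0.32211, +0.23301, +1.31585); u = 557.0·(+0.32211)/1.31585 + 318.3 = 454.6508, v = 663.4·(+0.23301)/1.31585 + 257.8 = 375.2726
M2: Pc = R·M2+t = (+0.26360, +0.06587, +1.26969); u = 557.0·(+0.26360)/1.26969 + 318.3 = 433.9380, v = 663.4·(+0.06587)/1.26969 + 257.8 = 292.2163
M3: Pc = R·M3+t = (+0.09769, +0.13399, +1.23335); u = 557.0·(+0.09769)/1.23335 + 318.3 = 362.4167, v = 663.4·(+0.13399)/1.23335 + 257.8 = 329.8732

c0=(386.30, 413.93) c1=(454.65, 375.27) c2=(433.94, 292.22) c3=(362.42, 329.87)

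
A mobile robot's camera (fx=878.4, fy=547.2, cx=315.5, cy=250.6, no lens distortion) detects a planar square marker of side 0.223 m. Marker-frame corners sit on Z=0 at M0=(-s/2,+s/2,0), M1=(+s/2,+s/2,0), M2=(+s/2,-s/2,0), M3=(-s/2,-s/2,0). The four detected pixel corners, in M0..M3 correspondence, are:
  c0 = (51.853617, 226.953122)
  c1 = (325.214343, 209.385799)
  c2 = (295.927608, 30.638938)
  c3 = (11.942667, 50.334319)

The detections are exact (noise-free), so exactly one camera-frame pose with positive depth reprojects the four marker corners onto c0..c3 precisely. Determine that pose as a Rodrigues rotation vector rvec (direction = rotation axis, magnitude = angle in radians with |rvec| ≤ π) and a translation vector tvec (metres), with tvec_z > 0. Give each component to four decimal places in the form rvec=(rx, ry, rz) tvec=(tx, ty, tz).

rvec=(0.1236, 0.0184, -0.1024) tvec=(-0.1146, -0.1521, 0.6965)

Intrinsics K: fx=878.4, fy=547.2, cx=315.5, cy=250.6
Marker side s = 0.223 m; corners in marker frame (Z=0):
  M0 = (-0.1115, +0.1115, 0)
  M1 = (+0.1115, +0.1115, 0)
  M2 = (+0.1115, -0.1115, 0)
  M3 = (-0.1115, -0.1115, 0)
Detected image corners:
  c0 = (51.853617, 226.953122) px
  c1 = (325.214343, 209.385799) px
  c2 = (295.927608, 30.638938) px
  c3 = (11.942667, 50.334319) px
Planar DLT: solve 8×8 A·h = b for H (H[2,2]=1):
  H  [+1243.14007 +185.27094 +171.02404]
  H  [-88.02336 +819.44242 +131.10168]
  H  [-0.03532 +0.17535 +1.00000]
B = K⁻¹H; ‖b₁‖=1.435665, ‖b₂‖=1.435665; λ = 2/(‖b₁‖+‖b₂‖) = 0.696541, sign → tz>0 ⇒ λ=+0.696541
r₁ = λ·B[:,0] = (+0.99460,-0.10078,-0.02460); r₂ = λ·B[:,1] = (+0.10305,+0.98715,+0.12214)
r₃ = r₁×r₂ = (+0.01198,-0.12401,+0.99221); SVD([r₁ r₂ r₃]) → R = UVᵀ:
  R  [+0.99460 +0.10305 +0.01198]
  R  [-0.10078 +0.98715 -0.12401]
  R  [-0.02460 +0.12214 +0.99221]
t = (-0.11456, -0.15211, +0.69654) m
tr R = 2.973963; θ = arccos((tr R − 1)/2) = 0.161537 rad = 9.255°
axis k = ((R−Rᵀ)₃₂, (R−Rᵀ)₁₃, (R−Rᵀ)₂₁) / (2 sinθ) = (+0.765220, +0.113719, -0.633645)
rvec = θ·k = (+0.123611, +0.018370, -0.102357)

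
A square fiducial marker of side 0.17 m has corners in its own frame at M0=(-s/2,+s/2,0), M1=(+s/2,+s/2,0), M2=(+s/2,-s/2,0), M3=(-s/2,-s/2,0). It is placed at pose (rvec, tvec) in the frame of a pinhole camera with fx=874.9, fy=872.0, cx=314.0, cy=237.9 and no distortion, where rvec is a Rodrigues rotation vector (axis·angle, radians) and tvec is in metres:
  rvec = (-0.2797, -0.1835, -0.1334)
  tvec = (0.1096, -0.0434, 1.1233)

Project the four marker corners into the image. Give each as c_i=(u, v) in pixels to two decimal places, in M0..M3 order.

c0=(346.29, 275.30) c1=(474.98, 260.23) c2=(448.87, 137.90) c3=(324.47, 148.73)

Intrinsics K: fx=874.9, fy=872.0, cx=314.0, cy=237.9
Marker side s = 0.17 m; corners in marker frame (Z=0):
  M0 = (-0.0850, +0.0850, 0)
  M1 = (+0.0850, +0.0850, 0)
  M2 = (+0.0850, -0.0850, 0)
  M3 = (-0.0850, -0.0850, 0)
rvec = (-0.2797, -0.1835, -0.1334), |rvec| = θ = 0.36014 rad = 20.634°
Rodrigues: sinθ=0.35240, 1−cosθ=0.06415; R = I + sinθ·[k]× + (1−cosθ)·[k]×²:
    [+0.97454 +0.15592 -0.16110]
    [-0.10515 +0.95250 +0.28580]
    [+0.19801 -0.26159 +0.94465]
t = (0.1096, -0.0434, 1.1233) m
M0: Pc = R·M0+t = (+0.04002, +0.04650, +1.08423); u = 874.9·(+0.04002)/1.08423 + 314.0 = 346.2910, v = 872.0·(+0.04650)/1.08423 + 237.9 = 275.2981
M1: Pc = R·M1+t = (+0.20569, +0.02863, +1.11790); u = 874.9·(+0.20569)/1.11790 + 314.0 = 474.9789, v = 872.0·(+0.02863)/1.11790 + 237.9 = 260.2286
M2: Pc = R·M2+t = (+0.17918, -0.13330, +1.16237); u = 874.9·(+0.17918)/1.16237 + 314.0 = 448.8689, v = 872.0·(-0.13330)/1.16237 + 237.9 = 137.8988
M3: Pc = R·M3+t = (+0.01351, -0.11543, +1.12870); u = 874.9·(+0.01351)/1.12870 + 314.0 = 324.4725, v = 872.0·(-0.11543)/1.12870 + 237.9 = 148.7263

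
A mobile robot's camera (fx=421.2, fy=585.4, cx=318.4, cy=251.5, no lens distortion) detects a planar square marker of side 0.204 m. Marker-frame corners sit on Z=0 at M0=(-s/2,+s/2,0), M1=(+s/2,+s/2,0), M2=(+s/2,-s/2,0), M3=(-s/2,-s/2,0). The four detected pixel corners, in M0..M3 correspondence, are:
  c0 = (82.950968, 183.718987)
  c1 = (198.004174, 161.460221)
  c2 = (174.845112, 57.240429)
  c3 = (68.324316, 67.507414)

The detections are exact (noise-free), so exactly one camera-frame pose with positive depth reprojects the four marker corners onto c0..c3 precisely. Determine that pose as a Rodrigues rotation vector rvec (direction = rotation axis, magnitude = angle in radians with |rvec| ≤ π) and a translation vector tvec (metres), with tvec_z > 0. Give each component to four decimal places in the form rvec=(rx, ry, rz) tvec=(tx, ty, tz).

rvec=(-0.4622, -0.3455, -0.2979) tvec=(-0.3663, -0.1949, 0.8331)

Intrinsics K: fx=421.2, fy=585.4, cx=318.4, cy=251.5
Marker side s = 0.204 m; corners in marker frame (Z=0):
  M0 = (-0.1020, +0.1020, 0)
  M1 = (+0.1020, +0.1020, 0)
  M2 = (+0.1020, -0.1020, 0)
  M3 = (-0.1020, -0.1020, 0)
Detected image corners:
  c0 = (82.950968, 183.718987) px
  c1 = (198.004174, 161.460221) px
  c2 = (174.845112, 57.240429) px
  c3 = (68.324316, 67.507414) px
Planar DLT: solve 8×8 A·h = b for H (H[2,2]=1):
  H  [+603.14836 +33.72658 +133.22331]
  H  [-23.61323 +485.18871 +114.52661]
  H  [+0.46592 -0.45699 +1.00000]
B = K⁻¹H; ‖b₁‖=1.200346, ‖b₂‖=1.200346; λ = 2/(‖b₁‖+‖b₂‖) = 0.833093, sign → tz>0 ⇒ λ=+0.833093
r₁ = λ·B[:,0] = (+0.89955,-0.20036,+0.38815); r₂ = λ·B[:,1] = (+0.35450,+0.85404,-0.38071)
r₃ = r₁×r₂ = (-0.25522,+0.48007,+0.83928); SVD([r₁ r₂ r₃]) → R = UVᵀ:
  R  [+0.89955 +0.35450 -0.25522]
  R  [-0.20036 +0.85404 +0.48007]
  R  [+0.38815 -0.38071 +0.83928]
t = (-0.36626, -0.19493, +0.83309) m
tr R = 2.592877; θ = arccos((tr R − 1)/2) = 0.649414 rad = 37.209°
axis k = ((R−Rᵀ)₃₂, (R−Rᵀ)₁₃, (R−Rᵀ)₂₁) / (2 sinθ) = (-0.711719, -0.531957, -0.458778)
rvec = θ·k = (-0.462200, -0.345460, -0.297937)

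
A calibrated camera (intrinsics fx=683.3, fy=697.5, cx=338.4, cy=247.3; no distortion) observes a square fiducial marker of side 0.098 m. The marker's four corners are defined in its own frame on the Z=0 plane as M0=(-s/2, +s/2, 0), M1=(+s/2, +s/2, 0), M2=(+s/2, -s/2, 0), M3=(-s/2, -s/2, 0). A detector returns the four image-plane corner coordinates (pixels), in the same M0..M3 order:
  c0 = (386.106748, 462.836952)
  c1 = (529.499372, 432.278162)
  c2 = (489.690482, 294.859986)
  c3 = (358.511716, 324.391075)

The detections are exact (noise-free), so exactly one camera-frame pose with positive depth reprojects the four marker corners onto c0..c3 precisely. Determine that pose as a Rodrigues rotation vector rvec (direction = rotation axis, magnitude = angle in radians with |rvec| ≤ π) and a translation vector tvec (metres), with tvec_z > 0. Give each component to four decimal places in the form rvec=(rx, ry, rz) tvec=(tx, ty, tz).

rvec=(-0.4283, 0.1031, -0.2077) tvec=(0.0712, 0.0883, 0.4799)

Intrinsics K: fx=683.3, fy=697.5, cx=338.4, cy=247.3
Marker side s = 0.098 m; corners in marker frame (Z=0):
  M0 = (-0.0490, +0.0490, 0)
  M1 = (+0.0490, +0.0490, 0)
  M2 = (+0.0490, -0.0490, 0)
  M3 = (-0.0490, -0.0490, 0)
Detected image corners:
  c0 = (386.106748, 462.836952) px
  c1 = (529.499372, 432.278162) px
  c2 = (489.690482, 294.859986) px
  c3 = (358.511716, 324.391075) px
Planar DLT: solve 8×8 A·h = b for H (H[2,2]=1):
  H  [+1347.24170 -44.25502 +439.83729]
  H  [-350.09730 +1074.54316 +375.70460]
  H  [-0.11554 -0.87946 +1.00000]
B = K⁻¹H; ‖b₁‖=2.083802, ‖b₂‖=2.083802; λ = 2/(‖b₁‖+‖b₂‖) = 0.479892, sign → tz>0 ⇒ λ=+0.479892
r₁ = λ·B[:,0] = (+0.97365,-0.22121,-0.05545); r₂ = λ·B[:,1] = (+0.17793,+0.88894,-0.42205)
r₃ = r₁×r₂ = (+0.14265,+0.40106,+0.90488); SVD([r₁ r₂ r₃]) → R = UVᵀ:
  R  [+0.97365 +0.17793 +0.14265]
  R  [-0.22121 +0.88894 +0.40106]
  R  [-0.05545 -0.42205 +0.90488]
t = (+0.07124, +0.08834, +0.47989) m
tr R = 2.767466; θ = arccos((tr R − 1)/2) = 0.487016 rad = 27.904°
axis k = ((R−Rᵀ)₃₂, (R−Rᵀ)₁₃, (R−Rᵀ)₂₁) / (2 sinθ) = (-0.879401, +0.211647, -0.426449)
rvec = θ·k = (-0.428283, +0.103075, -0.207688)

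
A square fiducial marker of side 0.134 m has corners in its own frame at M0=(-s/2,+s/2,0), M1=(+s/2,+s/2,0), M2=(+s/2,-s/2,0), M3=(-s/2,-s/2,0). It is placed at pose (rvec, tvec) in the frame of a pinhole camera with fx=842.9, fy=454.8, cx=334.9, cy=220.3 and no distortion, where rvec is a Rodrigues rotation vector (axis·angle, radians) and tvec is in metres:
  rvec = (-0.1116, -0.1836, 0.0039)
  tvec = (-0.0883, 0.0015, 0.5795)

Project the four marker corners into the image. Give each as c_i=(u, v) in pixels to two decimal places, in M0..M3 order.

Intrinsics K: fx=842.9, fy=454.8, cx=334.9, cy=220.3
Marker side s = 0.134 m; corners in marker frame (Z=0):
  M0 = (-0.0670, +0.0670, 0)
  M1 = (+0.0670, +0.0670, 0)
  M2 = (+0.0670, -0.0670, 0)
  M3 = (-0.0670, -0.0670, 0)
rvec = (-0.1116, -0.1836, 0.0039), |rvec| = θ = 0.21489 rad = 12.312°
Rodrigues: sinθ=0.21324, 1−cosθ=0.02300; R = I + sinθ·[k]× + (1−cosθ)·[k]×²:
    [+0.98320 +0.00634 -0.18241]
    [+0.01408 +0.99379 +0.11039]
    [+0.18197 -0.11110 +0.97701]
t = (-0.0883, 0.0015, 0.5795) m
M0: Pc = R·M0+t = (-0.15375, +0.06714, +0.55986); u = 842.9·(-0.15375)/0.55986 + 334.9 = 103.4225, v = 454.8·(+0.06714)/0.55986 + 220.3 = 274.8412
M1: Pc = R·M1+t = (-0.02200, +0.06903, +0.58425); u = 842.9·(-0.02200)/0.58425 + 334.9 = 303.1591, v = 454.8·(+0.06903)/0.58425 + 220.3 = 274.0330
M2: Pc = R·M2+t = (-0.02285, -0.06414, +0.59914); u = 842.9·(-0.02285)/0.59914 + 334.9 = 302.7534, v = 454.8·(-0.06414)/0.59914 + 220.3 = 171.6111
M3: Pc = R·M3+t = (-0.15460, -0.06603, +0.57475); u = 842.9·(-0.15460)/0.57475 + 334.9 = 108.1732, v = 454.8·(-0.06603)/0.57475 + 220.3 = 168.0530

c0=(103.42, 274.84) c1=(303.16, 274.03) c2=(302.75, 171.61) c3=(108.17, 168.05)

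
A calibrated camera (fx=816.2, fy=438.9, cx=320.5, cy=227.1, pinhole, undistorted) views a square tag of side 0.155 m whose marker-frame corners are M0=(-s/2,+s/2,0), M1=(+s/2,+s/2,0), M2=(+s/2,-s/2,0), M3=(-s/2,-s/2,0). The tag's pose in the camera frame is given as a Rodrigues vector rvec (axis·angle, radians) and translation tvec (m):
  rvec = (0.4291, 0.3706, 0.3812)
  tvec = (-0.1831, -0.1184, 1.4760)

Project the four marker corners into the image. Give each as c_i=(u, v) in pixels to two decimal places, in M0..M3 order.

Intrinsics K: fx=816.2, fy=438.9, cx=320.5, cy=227.1
Marker side s = 0.155 m; corners in marker frame (Z=0):
  M0 = (-0.0775, +0.0775, 0)
  M1 = (+0.0775, +0.0775, 0)
  M2 = (+0.0775, -0.0775, 0)
  M3 = (-0.0775, -0.0775, 0)
rvec = (0.4291, 0.3706, 0.3812), |rvec| = θ = 0.68322 rad = 39.145°
Rodrigues: sinθ=0.63129, 1−cosθ=0.22445; R = I + sinθ·[k]× + (1−cosθ)·[k]×²:
    [+0.86408 -0.27576 +0.42109]
    [+0.42870 +0.84159 -0.32856]
    [-0.26378 +0.46442 +0.84542]
t = (-0.1831, -0.1184, 1.4760) m
M0: Pc = R·M0+t = (-0.27144, -0.08640, +1.53244); u = 816.2·(-0.27144)/1.53244 + 320.5 = 175.9277, v = 438.9·(-0.08640)/1.53244 + 227.1 = 202.3542
M1: Pc = R·M1+t = (-0.13750, -0.01995, +1.49155); u = 816.2·(-0.13750)/1.49155 + 320.5 = 245.2550, v = 438.9·(-0.01995)/1.49155 + 227.1 = 221.2287
M2: Pc = R·M2+t = (-0.09476, -0.15040, +1.41956); u = 816.2·(-0.09476)/1.41956 + 320.5 = 266.0152, v = 438.9·(-0.15040)/1.41956 + 227.1 = 180.5997
M3: Pc = R·M3+t = (-0.22870, -0.21685, +1.46045); u = 816.2·(-0.22870)/1.46045 + 320.5 = 192.6895, v = 438.9·(-0.21685)/1.46045 + 227.1 = 161.9323

c0=(175.93, 202.35) c1=(245.26, 221.23) c2=(266.02, 180.60) c3=(192.69, 161.93)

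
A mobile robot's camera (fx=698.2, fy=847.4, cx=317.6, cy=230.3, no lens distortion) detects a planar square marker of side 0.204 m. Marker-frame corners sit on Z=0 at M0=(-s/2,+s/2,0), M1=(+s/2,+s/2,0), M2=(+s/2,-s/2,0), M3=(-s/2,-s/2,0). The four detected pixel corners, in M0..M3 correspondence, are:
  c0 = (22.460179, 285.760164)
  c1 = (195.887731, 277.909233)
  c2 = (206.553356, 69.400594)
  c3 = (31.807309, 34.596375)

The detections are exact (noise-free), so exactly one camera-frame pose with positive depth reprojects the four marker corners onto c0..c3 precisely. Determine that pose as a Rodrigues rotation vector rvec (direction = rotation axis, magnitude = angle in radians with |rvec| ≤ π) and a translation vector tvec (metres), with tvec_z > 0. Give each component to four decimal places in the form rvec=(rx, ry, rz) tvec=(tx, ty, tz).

rvec=(0.0922, -0.7554, 0.0443) tvec=(-0.2124, -0.0553, 0.7587)

Intrinsics K: fx=698.2, fy=847.4, cx=317.6, cy=230.3
Marker side s = 0.204 m; corners in marker frame (Z=0):
  M0 = (-0.1020, +0.1020, 0)
  M1 = (+0.1020, +0.1020, 0)
  M2 = (+0.1020, -0.1020, 0)
  M3 = (-0.1020, -0.1020, 0)
Detected image corners:
  c0 = (22.460179, 285.760164) px
  c1 = (195.887731, 277.909233) px
  c2 = (206.553356, 69.400594) px
  c3 = (31.807309, 34.596375) px
Planar DLT: solve 8×8 A·h = b for H (H[2,2]=1):
  H  [+956.61350 -39.17380 +122.16243]
  H  [+216.09207 +1131.87768 +168.58289]
  H  [+0.90453 +0.08912 +1.00000]
B = K⁻¹H; ‖b₁‖=1.318059, ‖b₂‖=1.318059; λ = 2/(‖b₁‖+‖b₂‖) = 0.758691, sign → tz>0 ⇒ λ=+0.758691
r₁ = λ·B[:,0] = (+0.72733,+0.00697,+0.68626); r₂ = λ·B[:,1] = (-0.07332,+0.99501,+0.06761)
r₃ = r₁×r₂ = (-0.68236,-0.09950,+0.72421); SVD([r₁ r₂ r₃]) → R = UVᵀ:
  R  [+0.72733 -0.07332 -0.68236]
  R  [+0.00697 +0.99501 -0.09950]
  R  [+0.68626 +0.06761 +0.72421]
t = (-0.21237, -0.05526, +0.75869) m
tr R = 2.446551; θ = arccos((tr R − 1)/2) = 0.762263 rad = 43.674°
axis k = ((R−Rᵀ)₃₂, (R−Rᵀ)₁₃, (R−Rᵀ)₂₁) / (2 sinθ) = (+0.120995, -0.990949, +0.058133)
rvec = θ·k = (+0.092230, -0.755364, +0.044313)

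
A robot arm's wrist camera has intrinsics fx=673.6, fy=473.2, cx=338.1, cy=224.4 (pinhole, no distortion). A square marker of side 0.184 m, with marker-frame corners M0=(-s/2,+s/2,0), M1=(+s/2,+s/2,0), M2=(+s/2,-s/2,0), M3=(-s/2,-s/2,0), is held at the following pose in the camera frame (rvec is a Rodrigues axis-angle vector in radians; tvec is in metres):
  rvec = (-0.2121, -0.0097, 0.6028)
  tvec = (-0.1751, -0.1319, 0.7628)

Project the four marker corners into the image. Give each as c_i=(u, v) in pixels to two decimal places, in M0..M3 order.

Intrinsics K: fx=673.6, fy=473.2, cx=338.1, cy=224.4
Marker side s = 0.184 m; corners in marker frame (Z=0):
  M0 = (-0.0920, +0.0920, 0)
  M1 = (+0.0920, +0.0920, 0)
  M2 = (+0.0920, -0.0920, 0)
  M3 = (-0.0920, -0.0920, 0)
rvec = (-0.2121, -0.0097, 0.6028), |rvec| = θ = 0.63910 rad = 36.618°
Rodrigues: sinθ=0.59647, 1−cosθ=0.19737; R = I + sinθ·[k]× + (1−cosθ)·[k]×²:
    [+0.82437 -0.56160 -0.07083]
    [+0.56359 +0.80268 +0.19513]
    [-0.05273 -0.20078 +0.97822]
t = (-0.1751, -0.1319, 0.7628) m
M0: Pc = R·M0+t = (-0.30261, -0.10990, +0.74918); u = 673.6·(-0.30261)/0.74918 + 338.1 = 66.0187, v = 473.2·(-0.10990)/0.74918 + 224.4 = 154.9821
M1: Pc = R·M1+t = (-0.15093, -0.00620, +0.73948); u = 673.6·(-0.15093)/0.73948 + 338.1 = 200.6203, v = 473.2·(-0.00620)/0.73948 + 224.4 = 220.4304
M2: Pc = R·M2+t = (-0.04759, -0.15390, +0.77642); u = 673.6·(-0.04759)/0.77642 + 338.1 = 296.8118, v = 473.2·(-0.15390)/0.77642 + 224.4 = 130.6059
M3: Pc = R·M3+t = (-0.19927, -0.25760, +0.78612); u = 673.6·(-0.19927)/0.78612 + 338.1 = 167.3485, v = 473.2·(-0.25760)/0.78612 + 224.4 = 69.3419

c0=(66.02, 154.98) c1=(200.62, 220.43) c2=(296.81, 130.61) c3=(167.35, 69.34)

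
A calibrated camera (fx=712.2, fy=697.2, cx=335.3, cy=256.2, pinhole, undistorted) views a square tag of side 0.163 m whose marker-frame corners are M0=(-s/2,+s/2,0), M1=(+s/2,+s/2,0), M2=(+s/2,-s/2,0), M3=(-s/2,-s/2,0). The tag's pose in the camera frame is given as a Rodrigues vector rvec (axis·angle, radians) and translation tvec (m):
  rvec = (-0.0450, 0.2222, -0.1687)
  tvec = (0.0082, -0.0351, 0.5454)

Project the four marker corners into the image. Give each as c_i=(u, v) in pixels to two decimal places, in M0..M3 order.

Intrinsics K: fx=712.2, fy=697.2, cx=335.3, cy=256.2
Marker side s = 0.163 m; corners in marker frame (Z=0):
  M0 = (-0.0815, +0.0815, 0)
  M1 = (+0.0815, +0.0815, 0)
  M2 = (+0.0815, -0.0815, 0)
  M3 = (-0.0815, -0.0815, 0)
rvec = (-0.0450, 0.2222, -0.1687), |rvec| = θ = 0.28259 rad = 16.191°
Rodrigues: sinθ=0.27884, 1−cosθ=0.03966; R = I + sinθ·[k]× + (1−cosθ)·[k]×²:
    [+0.96134 +0.16150 +0.22302]
    [-0.17143 +0.98486 +0.02579]
    [-0.21548 -0.06302 +0.97447]
t = (0.0082, -0.0351, 0.5454) m
M0: Pc = R·M0+t = (-0.05699, +0.05914, +0.55783); u = 712.2·(-0.05699)/0.55783 + 335.3 = 262.5418, v = 697.2·(+0.05914)/0.55783 + 256.2 = 330.1132
M1: Pc = R·M1+t = (+0.09971, +0.03119, +0.52270); u = 712.2·(+0.09971)/0.52270 + 335.3 = 471.1604, v = 697.2·(+0.03119)/0.52270 + 256.2 = 297.8084
M2: Pc = R·M2+t = (+0.07339, -0.12934, +0.53297); u = 712.2·(+0.07339)/0.53297 + 335.3 = 433.3656, v = 697.2·(-0.12934)/0.53297 + 256.2 = 87.0096
M3: Pc = R·M3+t = (-0.08331, -0.10139, +0.56810); u = 712.2·(-0.08331)/0.56810 + 335.3 = 230.8561, v = 697.2·(-0.10139)/0.56810 + 256.2 = 131.7634

c0=(262.54, 330.11) c1=(471.16, 297.81) c2=(433.37, 87.01) c3=(230.86, 131.76)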